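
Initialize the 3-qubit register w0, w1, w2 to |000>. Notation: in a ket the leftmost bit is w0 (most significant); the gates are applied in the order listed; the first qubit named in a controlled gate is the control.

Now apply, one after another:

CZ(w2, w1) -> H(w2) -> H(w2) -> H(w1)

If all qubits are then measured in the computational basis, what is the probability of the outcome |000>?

The probability of measuring |000> is 1/2. Key observation: gates 2-3 undo each other exactly, leaving only the rest of the circuit to track.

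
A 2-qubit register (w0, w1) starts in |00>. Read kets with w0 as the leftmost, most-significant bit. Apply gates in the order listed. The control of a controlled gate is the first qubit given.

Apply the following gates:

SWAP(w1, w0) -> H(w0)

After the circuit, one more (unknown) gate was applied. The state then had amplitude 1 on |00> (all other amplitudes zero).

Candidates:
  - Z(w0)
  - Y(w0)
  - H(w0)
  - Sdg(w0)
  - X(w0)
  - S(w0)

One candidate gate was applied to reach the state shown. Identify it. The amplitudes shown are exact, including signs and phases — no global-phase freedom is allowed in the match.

The applied gate was H(w0).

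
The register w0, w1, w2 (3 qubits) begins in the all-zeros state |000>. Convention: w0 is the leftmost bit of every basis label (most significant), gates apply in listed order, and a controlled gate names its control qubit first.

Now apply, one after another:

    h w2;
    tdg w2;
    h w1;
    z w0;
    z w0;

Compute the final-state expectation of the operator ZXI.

In the final state, ZXI has expectation 1.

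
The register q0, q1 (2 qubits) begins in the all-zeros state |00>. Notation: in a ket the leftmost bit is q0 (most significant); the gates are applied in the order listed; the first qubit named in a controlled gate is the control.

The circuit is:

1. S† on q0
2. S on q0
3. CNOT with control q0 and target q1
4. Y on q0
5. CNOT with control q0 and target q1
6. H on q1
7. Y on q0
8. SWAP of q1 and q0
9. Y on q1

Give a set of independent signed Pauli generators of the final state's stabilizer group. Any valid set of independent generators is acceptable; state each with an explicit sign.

The final state is stabilized by the group generated by -XI, -IZ; other independent generating sets are equally valid.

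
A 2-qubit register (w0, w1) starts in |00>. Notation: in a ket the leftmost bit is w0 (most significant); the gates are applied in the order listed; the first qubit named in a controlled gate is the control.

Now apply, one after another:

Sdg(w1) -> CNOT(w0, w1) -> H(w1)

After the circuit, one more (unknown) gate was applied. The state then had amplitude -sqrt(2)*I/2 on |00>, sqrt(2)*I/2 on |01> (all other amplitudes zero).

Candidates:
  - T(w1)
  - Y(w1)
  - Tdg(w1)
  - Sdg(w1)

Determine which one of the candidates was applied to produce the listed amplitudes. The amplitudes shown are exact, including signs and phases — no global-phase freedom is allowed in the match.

The unique candidate consistent with the amplitudes is Y(w1).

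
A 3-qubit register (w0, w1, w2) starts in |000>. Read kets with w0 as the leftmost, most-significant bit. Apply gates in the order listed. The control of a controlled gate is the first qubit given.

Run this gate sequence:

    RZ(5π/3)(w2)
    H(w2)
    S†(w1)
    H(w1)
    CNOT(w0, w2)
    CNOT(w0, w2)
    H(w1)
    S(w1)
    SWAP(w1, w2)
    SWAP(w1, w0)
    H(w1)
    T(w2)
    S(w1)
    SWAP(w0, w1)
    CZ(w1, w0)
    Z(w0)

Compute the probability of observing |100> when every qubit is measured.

The probability of measuring |100> is 1/4.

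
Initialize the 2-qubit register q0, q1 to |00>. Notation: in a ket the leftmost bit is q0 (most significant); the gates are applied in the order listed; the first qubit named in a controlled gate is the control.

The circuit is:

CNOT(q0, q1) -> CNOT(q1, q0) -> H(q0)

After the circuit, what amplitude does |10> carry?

|10> carries amplitude sqrt(2)/2 in the final state.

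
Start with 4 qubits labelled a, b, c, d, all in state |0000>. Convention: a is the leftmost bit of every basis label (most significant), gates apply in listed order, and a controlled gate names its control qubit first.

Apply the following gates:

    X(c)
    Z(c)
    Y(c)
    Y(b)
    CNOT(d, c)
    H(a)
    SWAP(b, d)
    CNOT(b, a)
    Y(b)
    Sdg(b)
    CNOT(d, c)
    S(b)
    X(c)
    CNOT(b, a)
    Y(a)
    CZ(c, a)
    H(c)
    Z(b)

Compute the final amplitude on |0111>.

|0111> carries amplitude 1/2 in the final state.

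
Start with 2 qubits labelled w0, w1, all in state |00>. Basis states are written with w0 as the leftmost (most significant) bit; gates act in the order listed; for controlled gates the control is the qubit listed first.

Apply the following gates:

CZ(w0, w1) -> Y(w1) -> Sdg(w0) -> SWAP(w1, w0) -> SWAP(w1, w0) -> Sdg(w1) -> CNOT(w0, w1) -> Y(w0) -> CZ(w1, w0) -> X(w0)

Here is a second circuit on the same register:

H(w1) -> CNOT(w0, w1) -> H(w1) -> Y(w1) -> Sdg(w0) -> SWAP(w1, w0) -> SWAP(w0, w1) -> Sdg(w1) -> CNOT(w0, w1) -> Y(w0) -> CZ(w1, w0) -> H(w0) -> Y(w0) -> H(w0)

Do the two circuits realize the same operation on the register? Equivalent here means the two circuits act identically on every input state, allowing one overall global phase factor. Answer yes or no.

No — the two circuits implement different unitaries, even allowing a global phase.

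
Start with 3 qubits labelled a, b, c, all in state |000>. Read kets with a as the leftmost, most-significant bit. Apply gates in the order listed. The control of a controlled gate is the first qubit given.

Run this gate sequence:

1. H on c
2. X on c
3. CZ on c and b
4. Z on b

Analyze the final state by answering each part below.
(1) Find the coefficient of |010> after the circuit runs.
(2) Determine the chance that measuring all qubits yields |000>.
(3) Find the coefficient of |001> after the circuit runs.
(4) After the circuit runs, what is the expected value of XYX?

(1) |010> carries amplitude 0 in the final state.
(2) Outcome |000> occurs with probability 1/2.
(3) The amplitude on |001> is sqrt(2)/2.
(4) The observable XYX averages to 0.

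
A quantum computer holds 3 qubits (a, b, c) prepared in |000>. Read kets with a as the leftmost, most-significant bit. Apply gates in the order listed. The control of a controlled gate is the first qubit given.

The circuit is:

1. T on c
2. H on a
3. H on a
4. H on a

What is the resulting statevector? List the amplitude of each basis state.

The final amplitudes are sqrt(2)/2 on |000>, sqrt(2)/2 on |100>, and 0 on every other basis state. Key observation: the block from step 2 through step 3 cancels to the identity and can be dropped.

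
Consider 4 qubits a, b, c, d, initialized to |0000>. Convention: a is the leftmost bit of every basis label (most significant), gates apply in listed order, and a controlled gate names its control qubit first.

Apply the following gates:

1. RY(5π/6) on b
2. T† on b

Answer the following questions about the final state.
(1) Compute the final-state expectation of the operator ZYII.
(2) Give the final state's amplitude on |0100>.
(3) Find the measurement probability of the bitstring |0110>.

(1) The observable ZYII averages to -sqrt(2)/4.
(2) The amplitude on |0100> is (-sqrt(6) - sqrt(2))*exp(3*I*pi/4)/4.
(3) Outcome |0110> occurs with probability 0.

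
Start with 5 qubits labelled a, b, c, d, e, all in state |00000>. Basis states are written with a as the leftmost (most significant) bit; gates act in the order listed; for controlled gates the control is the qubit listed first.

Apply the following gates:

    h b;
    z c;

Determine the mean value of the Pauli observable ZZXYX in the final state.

In the final state, ZZXYX has expectation 0.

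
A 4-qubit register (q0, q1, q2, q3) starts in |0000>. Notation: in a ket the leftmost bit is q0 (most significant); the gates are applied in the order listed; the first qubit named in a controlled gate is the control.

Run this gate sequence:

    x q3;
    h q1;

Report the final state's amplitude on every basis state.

The final amplitudes are sqrt(2)/2 on |0001>, sqrt(2)/2 on |0101>, and 0 on every other basis state.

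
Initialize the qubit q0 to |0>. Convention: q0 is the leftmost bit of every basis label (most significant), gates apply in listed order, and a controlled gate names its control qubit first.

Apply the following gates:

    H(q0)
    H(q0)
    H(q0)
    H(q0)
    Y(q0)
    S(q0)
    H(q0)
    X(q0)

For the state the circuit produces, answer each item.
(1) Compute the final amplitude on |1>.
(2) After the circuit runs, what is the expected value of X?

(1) The amplitude on |1> is -sqrt(2)/2.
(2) The observable X averages to -1.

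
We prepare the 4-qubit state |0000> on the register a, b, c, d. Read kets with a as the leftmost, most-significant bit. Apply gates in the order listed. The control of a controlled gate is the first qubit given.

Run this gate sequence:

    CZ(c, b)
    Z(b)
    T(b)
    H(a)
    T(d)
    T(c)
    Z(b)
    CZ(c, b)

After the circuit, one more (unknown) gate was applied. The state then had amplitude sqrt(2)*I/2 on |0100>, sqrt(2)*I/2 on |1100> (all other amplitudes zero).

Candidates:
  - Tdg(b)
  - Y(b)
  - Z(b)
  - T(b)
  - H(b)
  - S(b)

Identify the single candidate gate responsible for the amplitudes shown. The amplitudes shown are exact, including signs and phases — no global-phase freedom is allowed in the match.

The unique candidate consistent with the amplitudes is Y(b).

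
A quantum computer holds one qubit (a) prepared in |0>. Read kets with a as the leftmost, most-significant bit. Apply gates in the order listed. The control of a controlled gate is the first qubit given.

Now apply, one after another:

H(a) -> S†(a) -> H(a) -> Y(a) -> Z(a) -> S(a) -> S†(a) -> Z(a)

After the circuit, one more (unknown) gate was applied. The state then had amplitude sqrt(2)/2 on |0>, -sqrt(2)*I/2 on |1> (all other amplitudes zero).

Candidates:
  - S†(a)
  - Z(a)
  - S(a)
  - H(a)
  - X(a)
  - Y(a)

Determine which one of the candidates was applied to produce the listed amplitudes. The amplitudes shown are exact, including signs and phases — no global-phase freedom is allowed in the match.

The unique candidate consistent with the amplitudes is H(a). Key observation: the block from step 5 through step 8 cancels to the identity and can be dropped.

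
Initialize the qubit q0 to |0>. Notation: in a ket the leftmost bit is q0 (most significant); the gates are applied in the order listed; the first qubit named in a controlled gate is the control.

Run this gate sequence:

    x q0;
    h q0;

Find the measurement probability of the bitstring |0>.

The probability of measuring |0> is 1/2.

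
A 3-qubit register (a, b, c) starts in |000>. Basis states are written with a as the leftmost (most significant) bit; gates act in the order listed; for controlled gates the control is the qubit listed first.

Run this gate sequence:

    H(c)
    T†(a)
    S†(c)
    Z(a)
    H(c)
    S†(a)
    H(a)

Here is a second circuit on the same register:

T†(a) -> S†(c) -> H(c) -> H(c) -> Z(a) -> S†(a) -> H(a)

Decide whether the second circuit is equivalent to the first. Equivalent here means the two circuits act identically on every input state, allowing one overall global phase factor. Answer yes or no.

No: there is an input state on which the two circuits produce genuinely different outputs (not merely differing by a phase).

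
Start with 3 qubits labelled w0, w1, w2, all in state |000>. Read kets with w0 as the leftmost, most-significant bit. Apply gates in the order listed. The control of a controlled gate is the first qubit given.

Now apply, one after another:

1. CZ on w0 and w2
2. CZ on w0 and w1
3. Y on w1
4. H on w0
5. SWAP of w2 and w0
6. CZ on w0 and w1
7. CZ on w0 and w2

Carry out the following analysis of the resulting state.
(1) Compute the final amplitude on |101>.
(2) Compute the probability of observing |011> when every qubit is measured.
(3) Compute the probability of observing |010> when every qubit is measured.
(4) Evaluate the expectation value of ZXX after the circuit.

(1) The amplitude on |101> is 0.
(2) The probability of measuring |011> is 1/2.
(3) A full measurement returns |010> with probability 1/2.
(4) In the final state, ZXX has expectation 0.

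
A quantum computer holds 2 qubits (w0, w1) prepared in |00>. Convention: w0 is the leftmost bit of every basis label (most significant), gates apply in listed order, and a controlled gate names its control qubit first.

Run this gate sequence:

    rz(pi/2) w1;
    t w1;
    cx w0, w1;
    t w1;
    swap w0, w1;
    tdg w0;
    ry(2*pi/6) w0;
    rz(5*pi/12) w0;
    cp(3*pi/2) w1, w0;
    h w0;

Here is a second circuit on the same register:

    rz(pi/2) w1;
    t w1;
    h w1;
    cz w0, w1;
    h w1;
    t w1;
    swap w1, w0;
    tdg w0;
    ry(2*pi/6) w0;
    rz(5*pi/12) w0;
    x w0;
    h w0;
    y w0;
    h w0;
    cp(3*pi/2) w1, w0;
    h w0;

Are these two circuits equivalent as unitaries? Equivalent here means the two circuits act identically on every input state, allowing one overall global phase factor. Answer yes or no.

No, they are not equivalent — no single phase factor reconciles the two unitaries.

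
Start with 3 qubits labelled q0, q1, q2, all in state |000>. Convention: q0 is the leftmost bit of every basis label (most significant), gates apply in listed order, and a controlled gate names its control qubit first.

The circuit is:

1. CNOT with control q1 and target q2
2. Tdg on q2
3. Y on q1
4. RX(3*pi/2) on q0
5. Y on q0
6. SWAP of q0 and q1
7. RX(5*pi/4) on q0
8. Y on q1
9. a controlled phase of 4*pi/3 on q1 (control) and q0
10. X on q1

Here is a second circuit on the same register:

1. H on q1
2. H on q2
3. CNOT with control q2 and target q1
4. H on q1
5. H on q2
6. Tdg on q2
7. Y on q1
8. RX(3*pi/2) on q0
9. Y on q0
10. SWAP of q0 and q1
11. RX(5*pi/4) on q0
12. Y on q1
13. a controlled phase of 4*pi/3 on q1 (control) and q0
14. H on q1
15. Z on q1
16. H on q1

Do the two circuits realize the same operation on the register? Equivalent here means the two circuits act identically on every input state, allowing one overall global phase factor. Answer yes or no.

Yes — the two circuits implement the same unitary up to a global phase.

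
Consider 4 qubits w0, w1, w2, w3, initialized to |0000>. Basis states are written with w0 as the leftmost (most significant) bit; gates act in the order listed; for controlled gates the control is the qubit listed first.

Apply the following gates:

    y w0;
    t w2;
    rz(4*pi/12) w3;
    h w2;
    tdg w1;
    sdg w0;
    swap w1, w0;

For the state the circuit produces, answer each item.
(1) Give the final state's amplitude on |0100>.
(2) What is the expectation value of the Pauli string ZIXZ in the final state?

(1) |0100> carries amplitude -sqrt(2)*exp(5*I*pi/6)/2 in the final state.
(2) In the final state, ZIXZ has expectation 1.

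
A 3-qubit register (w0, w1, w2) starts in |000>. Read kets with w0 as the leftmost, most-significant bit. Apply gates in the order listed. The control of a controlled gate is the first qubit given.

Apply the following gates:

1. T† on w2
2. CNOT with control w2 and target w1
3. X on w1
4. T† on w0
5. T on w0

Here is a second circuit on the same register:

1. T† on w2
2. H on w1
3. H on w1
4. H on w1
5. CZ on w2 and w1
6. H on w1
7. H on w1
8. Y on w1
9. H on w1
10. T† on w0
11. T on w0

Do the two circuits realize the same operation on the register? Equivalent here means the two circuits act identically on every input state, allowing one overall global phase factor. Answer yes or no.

No: there is an input state on which the two circuits produce genuinely different outputs (not merely differing by a phase).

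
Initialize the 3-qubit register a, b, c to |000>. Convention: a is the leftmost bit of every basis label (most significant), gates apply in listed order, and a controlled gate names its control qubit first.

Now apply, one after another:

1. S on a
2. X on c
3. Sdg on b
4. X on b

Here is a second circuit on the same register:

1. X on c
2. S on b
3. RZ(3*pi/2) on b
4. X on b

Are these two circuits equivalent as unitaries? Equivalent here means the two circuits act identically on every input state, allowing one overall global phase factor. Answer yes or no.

No — the two circuits implement different unitaries, even allowing a global phase.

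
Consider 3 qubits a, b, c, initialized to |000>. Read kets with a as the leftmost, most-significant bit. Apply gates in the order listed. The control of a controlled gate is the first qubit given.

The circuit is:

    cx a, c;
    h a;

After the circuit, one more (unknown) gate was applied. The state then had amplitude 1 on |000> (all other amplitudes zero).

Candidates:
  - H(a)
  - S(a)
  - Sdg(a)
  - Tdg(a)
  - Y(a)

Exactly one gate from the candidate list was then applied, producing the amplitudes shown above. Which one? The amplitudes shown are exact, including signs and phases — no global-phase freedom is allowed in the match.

It was H(a) that produced the state shown.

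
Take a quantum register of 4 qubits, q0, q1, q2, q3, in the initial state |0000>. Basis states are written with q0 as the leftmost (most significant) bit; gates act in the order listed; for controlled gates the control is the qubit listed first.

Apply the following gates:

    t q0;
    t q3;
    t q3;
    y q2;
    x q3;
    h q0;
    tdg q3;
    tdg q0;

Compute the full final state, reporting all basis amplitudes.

After the circuit, the state carries amplitude sqrt(2)*exp(I*pi/4)/2 on |0011>, sqrt(2)/2 on |1011>, and 0 on every other basis state.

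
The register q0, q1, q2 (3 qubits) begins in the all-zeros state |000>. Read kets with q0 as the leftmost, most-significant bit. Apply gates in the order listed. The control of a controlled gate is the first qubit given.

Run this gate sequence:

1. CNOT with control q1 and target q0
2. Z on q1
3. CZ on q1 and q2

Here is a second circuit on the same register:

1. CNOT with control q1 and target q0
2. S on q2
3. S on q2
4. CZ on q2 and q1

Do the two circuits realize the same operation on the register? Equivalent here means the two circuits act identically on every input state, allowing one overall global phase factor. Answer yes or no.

No — the two circuits implement different unitaries, even allowing a global phase.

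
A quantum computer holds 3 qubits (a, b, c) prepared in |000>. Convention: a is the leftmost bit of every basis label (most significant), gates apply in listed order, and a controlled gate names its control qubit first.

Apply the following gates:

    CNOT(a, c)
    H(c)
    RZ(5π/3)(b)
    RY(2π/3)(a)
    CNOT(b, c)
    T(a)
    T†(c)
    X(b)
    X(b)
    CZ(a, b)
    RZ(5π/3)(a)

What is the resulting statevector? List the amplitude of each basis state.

The final amplitudes are sqrt(2)*exp(I*pi/3)/4 on |000>, sqrt(2)*exp(I*pi/12)/4 on |001>, 0 on |010>, 0 on |011>, sqrt(6)*exp(I*pi/4)/4 on |100>, sqrt(6)/4 on |101>, 0 on |110>, 0 on |111>.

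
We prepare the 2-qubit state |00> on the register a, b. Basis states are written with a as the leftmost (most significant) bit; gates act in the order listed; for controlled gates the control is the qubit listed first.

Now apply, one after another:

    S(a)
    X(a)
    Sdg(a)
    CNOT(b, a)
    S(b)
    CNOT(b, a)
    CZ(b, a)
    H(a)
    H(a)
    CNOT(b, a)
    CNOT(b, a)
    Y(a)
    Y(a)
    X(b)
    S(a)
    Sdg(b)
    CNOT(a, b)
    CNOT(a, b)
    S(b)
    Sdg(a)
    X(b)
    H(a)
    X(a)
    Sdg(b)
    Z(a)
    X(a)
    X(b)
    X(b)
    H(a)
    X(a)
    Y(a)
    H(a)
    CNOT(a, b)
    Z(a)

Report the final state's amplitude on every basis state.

The final amplitudes are sqrt(2)/2 on |00>, 0 on |01>, 0 on |10>, -sqrt(2)/2 on |11>.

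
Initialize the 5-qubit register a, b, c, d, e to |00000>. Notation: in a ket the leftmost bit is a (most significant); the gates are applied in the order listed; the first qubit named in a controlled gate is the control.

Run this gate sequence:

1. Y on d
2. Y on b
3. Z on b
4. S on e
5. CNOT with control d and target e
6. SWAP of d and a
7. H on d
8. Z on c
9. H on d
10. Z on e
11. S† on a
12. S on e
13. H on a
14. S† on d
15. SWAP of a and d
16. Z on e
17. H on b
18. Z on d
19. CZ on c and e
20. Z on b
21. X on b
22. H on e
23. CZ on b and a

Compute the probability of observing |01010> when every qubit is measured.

A full measurement returns |01010> with probability 1/8.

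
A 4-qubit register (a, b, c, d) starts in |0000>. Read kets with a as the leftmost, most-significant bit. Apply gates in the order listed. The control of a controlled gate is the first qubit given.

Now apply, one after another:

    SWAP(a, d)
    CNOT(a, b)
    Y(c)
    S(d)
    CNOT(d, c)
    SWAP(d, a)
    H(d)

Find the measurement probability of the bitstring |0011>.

The probability of measuring |0011> is 1/2.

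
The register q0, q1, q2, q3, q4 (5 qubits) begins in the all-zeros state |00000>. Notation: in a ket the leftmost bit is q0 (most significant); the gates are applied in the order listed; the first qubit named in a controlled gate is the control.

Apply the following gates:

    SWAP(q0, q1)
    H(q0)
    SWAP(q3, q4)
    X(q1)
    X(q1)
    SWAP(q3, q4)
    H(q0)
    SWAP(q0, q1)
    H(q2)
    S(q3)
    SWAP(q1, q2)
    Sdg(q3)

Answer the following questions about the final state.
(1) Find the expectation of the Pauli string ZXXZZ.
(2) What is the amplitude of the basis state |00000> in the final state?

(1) The expectation value of ZXXZZ is 0. Key observation: the block from step 1 through step 8 cancels to the identity and can be dropped.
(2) |00000> carries amplitude sqrt(2)/2 in the final state.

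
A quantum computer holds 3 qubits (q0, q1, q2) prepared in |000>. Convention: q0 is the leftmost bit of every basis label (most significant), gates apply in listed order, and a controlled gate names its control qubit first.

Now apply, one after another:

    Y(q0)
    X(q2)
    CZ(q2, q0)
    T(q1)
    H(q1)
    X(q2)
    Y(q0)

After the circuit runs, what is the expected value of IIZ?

The expectation value of IIZ is 1.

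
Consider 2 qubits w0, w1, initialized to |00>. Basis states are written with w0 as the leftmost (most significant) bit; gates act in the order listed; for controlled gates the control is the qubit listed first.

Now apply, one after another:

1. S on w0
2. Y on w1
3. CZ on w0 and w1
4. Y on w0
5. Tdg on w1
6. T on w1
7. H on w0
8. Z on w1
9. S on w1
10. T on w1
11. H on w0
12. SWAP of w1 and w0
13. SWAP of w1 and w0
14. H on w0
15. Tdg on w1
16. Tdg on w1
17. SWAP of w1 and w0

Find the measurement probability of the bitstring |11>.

Outcome |11> occurs with probability 1/2. Key observation: the block from step 10 through step 15 cancels to the identity and can be dropped.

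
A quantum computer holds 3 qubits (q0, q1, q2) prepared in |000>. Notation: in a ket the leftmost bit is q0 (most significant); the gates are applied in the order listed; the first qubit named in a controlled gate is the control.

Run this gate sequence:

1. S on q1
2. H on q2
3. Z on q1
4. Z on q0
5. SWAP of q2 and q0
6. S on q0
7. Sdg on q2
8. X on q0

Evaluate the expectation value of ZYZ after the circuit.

The observable ZYZ averages to 0.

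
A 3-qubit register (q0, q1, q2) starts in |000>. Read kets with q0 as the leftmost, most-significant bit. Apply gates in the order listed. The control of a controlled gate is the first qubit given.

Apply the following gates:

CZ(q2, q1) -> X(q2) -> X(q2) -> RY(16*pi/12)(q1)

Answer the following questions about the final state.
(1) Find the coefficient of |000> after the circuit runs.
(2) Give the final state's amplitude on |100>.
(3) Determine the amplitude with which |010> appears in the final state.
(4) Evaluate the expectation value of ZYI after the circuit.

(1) The final state's coefficient on |000> equals -1/2. Key observation: the block from step 2 through step 3 cancels to the identity and can be dropped.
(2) |100> carries amplitude 0 in the final state.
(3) |010> carries amplitude sqrt(3)/2 in the final state.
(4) In the final state, ZYI has expectation 0.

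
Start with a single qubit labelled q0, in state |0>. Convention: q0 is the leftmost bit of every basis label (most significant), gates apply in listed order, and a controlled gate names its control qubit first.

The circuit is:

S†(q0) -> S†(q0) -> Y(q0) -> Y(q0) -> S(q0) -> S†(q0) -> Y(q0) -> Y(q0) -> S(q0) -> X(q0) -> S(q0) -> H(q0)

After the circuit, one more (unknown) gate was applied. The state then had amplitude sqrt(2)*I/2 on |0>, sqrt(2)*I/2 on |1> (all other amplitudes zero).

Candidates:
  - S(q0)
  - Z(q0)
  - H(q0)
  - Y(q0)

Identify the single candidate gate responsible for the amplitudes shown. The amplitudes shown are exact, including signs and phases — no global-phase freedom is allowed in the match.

It was Z(q0) that produced the state shown. Key observation: gates 2-9 undo each other exactly, leaving only the rest of the circuit to track.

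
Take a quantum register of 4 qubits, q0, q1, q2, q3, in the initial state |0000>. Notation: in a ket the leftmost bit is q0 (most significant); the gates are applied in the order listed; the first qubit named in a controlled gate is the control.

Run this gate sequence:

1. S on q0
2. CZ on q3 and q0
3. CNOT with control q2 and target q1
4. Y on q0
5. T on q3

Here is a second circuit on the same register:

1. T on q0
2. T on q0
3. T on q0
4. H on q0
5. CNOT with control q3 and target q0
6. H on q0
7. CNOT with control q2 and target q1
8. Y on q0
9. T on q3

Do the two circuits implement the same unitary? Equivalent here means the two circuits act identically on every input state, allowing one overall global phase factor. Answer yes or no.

No — the two circuits implement different unitaries, even allowing a global phase.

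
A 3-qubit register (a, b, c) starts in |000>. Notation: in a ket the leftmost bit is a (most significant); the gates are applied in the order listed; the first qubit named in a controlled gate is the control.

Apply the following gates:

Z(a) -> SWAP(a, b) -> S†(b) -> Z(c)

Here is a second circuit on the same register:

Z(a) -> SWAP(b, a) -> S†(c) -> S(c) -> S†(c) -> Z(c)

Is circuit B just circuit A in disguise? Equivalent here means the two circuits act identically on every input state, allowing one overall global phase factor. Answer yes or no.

No — the two circuits implement different unitaries, even allowing a global phase.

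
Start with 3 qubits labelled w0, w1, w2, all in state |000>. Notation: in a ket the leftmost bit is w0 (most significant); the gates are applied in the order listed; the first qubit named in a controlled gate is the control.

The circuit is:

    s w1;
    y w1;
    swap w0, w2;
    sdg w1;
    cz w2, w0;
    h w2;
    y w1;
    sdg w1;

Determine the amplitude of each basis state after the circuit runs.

The final amplitudes are -sqrt(2)*I/2 on |000>, -sqrt(2)*I/2 on |001>, and 0 on every other basis state.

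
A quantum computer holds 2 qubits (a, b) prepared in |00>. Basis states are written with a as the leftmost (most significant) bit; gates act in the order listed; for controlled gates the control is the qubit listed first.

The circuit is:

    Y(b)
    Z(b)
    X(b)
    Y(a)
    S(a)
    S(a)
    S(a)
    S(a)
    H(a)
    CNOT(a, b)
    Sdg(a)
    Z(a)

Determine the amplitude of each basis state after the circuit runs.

After the circuit, the state carries amplitude sqrt(2)/2 on |00>, 0 on |01>, 0 on |10>, -sqrt(2)*I/2 on |11>. Key observation: gates 5-8 undo each other exactly, leaving only the rest of the circuit to track.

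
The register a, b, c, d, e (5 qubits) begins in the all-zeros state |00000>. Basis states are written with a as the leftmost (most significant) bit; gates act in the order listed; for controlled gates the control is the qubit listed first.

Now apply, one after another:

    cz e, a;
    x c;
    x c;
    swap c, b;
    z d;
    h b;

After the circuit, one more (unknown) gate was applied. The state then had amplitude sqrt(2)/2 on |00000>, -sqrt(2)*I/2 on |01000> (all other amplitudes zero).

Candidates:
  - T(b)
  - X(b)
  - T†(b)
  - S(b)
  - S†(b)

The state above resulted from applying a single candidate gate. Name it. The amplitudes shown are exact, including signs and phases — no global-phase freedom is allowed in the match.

The unique candidate consistent with the amplitudes is S†(b). Key observation: steps 2-3 multiply out to the identity, so the circuit reduces to the remaining gates.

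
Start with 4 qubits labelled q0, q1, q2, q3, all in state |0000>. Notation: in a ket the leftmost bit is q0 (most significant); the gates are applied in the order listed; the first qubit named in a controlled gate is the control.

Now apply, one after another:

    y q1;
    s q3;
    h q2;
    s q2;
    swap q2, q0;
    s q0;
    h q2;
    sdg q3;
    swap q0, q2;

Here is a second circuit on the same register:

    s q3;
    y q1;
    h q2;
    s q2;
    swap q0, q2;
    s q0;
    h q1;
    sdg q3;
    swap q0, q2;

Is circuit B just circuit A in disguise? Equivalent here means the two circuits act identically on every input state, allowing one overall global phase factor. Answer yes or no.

No, they are not equivalent — no single phase factor reconciles the two unitaries.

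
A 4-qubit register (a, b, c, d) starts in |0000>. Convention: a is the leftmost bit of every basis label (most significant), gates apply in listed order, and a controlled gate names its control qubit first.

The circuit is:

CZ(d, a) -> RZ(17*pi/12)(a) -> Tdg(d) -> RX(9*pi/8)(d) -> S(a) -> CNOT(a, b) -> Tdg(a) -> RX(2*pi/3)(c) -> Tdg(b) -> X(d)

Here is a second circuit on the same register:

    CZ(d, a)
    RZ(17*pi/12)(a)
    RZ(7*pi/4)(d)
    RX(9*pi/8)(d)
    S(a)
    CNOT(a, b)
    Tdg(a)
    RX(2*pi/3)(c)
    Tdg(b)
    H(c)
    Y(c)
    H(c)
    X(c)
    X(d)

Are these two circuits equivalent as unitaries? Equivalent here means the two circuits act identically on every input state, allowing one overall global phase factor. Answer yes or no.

No — the two circuits implement different unitaries, even allowing a global phase.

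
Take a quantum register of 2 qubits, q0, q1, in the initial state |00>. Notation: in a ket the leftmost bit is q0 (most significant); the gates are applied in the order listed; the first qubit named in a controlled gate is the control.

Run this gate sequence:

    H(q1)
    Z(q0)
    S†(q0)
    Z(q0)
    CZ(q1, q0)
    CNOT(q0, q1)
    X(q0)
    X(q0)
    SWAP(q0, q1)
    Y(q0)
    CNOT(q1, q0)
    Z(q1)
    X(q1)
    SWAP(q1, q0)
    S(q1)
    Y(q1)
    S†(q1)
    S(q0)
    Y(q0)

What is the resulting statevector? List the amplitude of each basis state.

The final amplitudes are sqrt(2)*I/2 on |00>, -sqrt(2)*I/2 on |01>, 0 on |10>, 0 on |11>.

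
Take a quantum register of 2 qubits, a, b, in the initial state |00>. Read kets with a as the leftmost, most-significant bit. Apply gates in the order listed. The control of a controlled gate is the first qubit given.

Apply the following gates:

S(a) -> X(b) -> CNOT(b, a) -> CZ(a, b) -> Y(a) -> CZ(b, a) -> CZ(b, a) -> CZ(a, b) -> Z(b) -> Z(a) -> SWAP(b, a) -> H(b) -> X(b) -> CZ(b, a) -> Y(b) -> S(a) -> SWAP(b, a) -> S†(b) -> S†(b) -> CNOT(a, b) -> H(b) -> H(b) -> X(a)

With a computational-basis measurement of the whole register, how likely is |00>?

Outcome |00> occurs with probability 1/2.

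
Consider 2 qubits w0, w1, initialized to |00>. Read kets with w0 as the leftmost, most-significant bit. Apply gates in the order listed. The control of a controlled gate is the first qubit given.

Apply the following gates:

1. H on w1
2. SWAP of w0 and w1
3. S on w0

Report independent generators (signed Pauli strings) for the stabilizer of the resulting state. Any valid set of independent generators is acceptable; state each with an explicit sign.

The final state is stabilized by the group generated by +YI, +IZ; other independent generating sets are equally valid.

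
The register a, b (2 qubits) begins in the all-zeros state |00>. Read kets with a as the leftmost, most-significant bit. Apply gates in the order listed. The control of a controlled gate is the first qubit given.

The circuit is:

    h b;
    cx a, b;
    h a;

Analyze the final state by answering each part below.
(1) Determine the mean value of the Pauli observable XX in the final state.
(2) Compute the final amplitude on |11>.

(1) The expectation value of XX is 1.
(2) The amplitude on |11> is 1/2.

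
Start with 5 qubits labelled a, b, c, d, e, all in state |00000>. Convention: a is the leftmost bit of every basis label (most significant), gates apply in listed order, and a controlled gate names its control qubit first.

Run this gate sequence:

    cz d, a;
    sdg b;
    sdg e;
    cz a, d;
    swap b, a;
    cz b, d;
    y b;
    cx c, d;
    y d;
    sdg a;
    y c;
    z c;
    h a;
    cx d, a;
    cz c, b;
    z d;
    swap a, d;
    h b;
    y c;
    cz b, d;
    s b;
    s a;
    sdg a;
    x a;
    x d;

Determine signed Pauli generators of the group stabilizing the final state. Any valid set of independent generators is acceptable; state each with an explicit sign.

The final state is stabilized by the group generated by +IYIZI, +IZIXI, +ZIIII, +IIZII, +IIIIZ; other independent generating sets are equally valid.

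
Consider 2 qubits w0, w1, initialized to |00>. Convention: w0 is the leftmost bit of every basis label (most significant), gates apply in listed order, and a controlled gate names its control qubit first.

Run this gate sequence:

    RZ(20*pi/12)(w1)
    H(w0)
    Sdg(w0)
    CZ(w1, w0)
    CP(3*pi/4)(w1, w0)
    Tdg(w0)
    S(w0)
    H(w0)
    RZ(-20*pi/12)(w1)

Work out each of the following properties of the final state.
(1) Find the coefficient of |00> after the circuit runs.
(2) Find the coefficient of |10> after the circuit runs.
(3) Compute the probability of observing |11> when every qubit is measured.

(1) The amplitude on |00> is 1/2 - exp(3*I*pi/4)/2.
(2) The final state's coefficient on |10> equals 1/2 + exp(3*I*pi/4)/2.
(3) The probability of measuring |11> is 0.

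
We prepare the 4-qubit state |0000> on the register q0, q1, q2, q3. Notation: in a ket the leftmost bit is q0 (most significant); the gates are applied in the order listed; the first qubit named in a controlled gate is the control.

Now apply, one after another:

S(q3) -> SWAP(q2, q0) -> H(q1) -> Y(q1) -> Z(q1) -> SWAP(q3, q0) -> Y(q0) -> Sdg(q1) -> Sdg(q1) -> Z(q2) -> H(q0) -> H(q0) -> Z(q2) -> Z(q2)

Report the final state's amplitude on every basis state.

After the circuit, the state carries amplitude sqrt(2)/2 on |1000>, -sqrt(2)/2 on |1100>, and 0 on every other basis state. Key observation: gates 10-13 undo each other exactly, leaving only the rest of the circuit to track.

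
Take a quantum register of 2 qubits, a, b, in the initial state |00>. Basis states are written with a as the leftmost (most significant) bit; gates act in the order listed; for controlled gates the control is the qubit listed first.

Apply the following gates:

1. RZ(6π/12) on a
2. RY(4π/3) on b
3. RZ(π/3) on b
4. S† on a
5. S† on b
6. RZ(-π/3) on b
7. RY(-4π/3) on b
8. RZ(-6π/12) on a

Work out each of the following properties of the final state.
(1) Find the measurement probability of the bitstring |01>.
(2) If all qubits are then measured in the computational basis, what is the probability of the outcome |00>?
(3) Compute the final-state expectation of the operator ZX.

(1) The probability of measuring |01> is 3/8.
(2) A full measurement returns |00> with probability 5/8.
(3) The expectation value of ZX is -sqrt(3)/4.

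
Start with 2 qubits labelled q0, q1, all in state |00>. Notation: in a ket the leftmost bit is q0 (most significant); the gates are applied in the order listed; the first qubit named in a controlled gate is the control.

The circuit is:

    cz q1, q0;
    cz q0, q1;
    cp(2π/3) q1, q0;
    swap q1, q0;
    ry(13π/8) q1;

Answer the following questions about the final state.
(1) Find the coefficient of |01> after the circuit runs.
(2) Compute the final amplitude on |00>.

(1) |01> carries amplitude sin(3*pi/16) in the final state.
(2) The final state's coefficient on |00> equals -cos(3*pi/16).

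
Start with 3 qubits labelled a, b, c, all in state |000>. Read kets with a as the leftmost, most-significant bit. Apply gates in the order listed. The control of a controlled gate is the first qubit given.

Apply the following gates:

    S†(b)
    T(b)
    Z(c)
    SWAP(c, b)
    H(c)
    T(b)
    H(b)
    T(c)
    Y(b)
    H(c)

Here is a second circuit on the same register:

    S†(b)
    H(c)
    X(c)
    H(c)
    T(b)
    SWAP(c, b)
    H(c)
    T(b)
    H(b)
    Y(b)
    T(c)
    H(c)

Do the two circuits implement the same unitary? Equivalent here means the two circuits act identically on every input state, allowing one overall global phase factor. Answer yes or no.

Yes, they are equivalent — the unitaries differ by at most a global phase.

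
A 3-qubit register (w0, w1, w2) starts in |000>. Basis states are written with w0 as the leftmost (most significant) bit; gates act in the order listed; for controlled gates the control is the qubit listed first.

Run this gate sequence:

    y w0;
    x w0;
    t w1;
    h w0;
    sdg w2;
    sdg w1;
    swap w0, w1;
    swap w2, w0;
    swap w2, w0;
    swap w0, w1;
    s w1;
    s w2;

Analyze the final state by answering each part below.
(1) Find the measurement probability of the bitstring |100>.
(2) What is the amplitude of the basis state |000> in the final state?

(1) The probability of measuring |100> is 1/2. Key observation: the block from step 5 through step 12 cancels to the identity and can be dropped.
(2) The final state's coefficient on |000> equals sqrt(2)*I/2.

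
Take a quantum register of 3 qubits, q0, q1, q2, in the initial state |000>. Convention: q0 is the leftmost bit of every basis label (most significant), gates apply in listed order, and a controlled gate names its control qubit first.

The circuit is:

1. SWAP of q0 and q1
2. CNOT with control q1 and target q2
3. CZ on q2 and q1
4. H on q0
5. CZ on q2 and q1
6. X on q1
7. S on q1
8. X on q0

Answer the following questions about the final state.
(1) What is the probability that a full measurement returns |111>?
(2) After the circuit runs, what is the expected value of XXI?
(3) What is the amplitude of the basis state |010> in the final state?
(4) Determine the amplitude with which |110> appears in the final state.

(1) Outcome |111> occurs with probability 0.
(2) The observable XXI averages to 0.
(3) |010> carries amplitude sqrt(2)*I/2 in the final state.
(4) The amplitude on |110> is sqrt(2)*I/2.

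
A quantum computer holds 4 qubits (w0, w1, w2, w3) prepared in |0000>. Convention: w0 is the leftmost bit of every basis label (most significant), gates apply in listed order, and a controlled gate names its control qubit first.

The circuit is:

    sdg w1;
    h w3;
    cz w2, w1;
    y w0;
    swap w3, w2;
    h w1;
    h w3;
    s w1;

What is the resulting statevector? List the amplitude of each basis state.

The final amplitudes are 0 on |0000>, 0 on |0001>, 0 on |0010>, 0 on |0011>, 0 on |0100>, 0 on |0101>, 0 on |0110>, 0 on |0111>, sqrt(2)*I/4 on |1000>, sqrt(2)*I/4 on |1001>, sqrt(2)*I/4 on |1010>, sqrt(2)*I/4 on |1011>, -sqrt(2)/4 on |1100>, -sqrt(2)/4 on |1101>, -sqrt(2)/4 on |1110>, -sqrt(2)/4 on |1111>.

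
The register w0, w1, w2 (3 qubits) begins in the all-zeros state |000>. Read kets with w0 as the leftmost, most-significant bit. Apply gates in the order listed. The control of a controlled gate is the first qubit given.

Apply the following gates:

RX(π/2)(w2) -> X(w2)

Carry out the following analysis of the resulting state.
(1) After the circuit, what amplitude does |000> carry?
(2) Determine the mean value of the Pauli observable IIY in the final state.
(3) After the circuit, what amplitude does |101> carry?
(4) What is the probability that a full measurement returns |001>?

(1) The final state's coefficient on |000> equals -sqrt(2)*I/2.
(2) In the final state, IIY has expectation 1.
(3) |101> carries amplitude 0 in the final state.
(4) Outcome |001> occurs with probability 1/2.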